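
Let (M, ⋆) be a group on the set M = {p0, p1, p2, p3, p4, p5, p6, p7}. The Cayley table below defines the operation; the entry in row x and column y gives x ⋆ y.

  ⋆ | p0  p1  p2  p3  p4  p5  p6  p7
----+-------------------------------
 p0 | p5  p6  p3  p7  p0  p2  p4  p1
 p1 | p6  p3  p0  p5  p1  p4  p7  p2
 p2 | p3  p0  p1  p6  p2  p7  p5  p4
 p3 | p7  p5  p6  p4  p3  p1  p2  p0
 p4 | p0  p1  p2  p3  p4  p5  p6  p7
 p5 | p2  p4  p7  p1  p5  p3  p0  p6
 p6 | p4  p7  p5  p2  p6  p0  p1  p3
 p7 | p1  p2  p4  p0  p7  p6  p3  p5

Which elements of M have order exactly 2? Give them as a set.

Identity is p4. Compute the order of each non-identity element by repeated multiplication:
  p0: p0 → p5 → p2 → p3 → p7 → p1 → p6 → p4  (order 8)
  p1: p1 → p3 → p5 → p4  (order 4)
  p2: p2 → p1 → p0 → p3 → p6 → p5 → p7 → p4  (order 8)
  p3: p3 → p4  (order 2)
  p5: p5 → p3 → p1 → p4  (order 4)
  p6: p6 → p1 → p7 → p3 → p2 → p5 → p0 → p4  (order 8)
  p7: p7 → p5 → p6 → p3 → p0 → p1 → p2 → p4  (order 8)
Elements of order 2: {p3}.

{p3}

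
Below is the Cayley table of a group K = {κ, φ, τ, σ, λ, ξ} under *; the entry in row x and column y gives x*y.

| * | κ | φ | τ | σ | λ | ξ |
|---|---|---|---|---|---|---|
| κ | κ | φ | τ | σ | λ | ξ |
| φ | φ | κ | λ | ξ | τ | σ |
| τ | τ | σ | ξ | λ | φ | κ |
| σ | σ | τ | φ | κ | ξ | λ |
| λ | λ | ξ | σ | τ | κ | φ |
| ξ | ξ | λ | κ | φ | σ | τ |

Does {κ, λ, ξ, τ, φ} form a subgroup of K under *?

No

ξ*λ = σ, which is not in {κ, λ, ξ, τ, φ}.
The subset is not closed under *, so it is not a subgroup.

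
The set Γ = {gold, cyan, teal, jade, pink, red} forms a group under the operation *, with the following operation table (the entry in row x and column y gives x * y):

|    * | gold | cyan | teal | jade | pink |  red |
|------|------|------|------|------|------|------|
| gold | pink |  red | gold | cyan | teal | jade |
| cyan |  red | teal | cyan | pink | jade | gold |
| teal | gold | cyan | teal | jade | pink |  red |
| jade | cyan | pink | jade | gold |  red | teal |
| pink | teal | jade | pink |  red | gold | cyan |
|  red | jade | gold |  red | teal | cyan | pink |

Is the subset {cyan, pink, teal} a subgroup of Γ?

No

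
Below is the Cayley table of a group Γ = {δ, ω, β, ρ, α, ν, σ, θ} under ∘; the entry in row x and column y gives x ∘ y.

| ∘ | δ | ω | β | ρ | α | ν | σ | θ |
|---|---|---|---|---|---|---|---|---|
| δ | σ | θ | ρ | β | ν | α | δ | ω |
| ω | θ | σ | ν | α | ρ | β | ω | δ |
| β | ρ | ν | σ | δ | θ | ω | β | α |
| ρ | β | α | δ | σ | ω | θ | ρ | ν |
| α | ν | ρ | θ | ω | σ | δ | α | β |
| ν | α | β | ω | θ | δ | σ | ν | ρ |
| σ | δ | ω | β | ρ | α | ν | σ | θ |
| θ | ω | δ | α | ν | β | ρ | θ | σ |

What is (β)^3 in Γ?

β^1 = β
β^2 = β ∘ β = σ
β^3 = σ ∘ β = β

β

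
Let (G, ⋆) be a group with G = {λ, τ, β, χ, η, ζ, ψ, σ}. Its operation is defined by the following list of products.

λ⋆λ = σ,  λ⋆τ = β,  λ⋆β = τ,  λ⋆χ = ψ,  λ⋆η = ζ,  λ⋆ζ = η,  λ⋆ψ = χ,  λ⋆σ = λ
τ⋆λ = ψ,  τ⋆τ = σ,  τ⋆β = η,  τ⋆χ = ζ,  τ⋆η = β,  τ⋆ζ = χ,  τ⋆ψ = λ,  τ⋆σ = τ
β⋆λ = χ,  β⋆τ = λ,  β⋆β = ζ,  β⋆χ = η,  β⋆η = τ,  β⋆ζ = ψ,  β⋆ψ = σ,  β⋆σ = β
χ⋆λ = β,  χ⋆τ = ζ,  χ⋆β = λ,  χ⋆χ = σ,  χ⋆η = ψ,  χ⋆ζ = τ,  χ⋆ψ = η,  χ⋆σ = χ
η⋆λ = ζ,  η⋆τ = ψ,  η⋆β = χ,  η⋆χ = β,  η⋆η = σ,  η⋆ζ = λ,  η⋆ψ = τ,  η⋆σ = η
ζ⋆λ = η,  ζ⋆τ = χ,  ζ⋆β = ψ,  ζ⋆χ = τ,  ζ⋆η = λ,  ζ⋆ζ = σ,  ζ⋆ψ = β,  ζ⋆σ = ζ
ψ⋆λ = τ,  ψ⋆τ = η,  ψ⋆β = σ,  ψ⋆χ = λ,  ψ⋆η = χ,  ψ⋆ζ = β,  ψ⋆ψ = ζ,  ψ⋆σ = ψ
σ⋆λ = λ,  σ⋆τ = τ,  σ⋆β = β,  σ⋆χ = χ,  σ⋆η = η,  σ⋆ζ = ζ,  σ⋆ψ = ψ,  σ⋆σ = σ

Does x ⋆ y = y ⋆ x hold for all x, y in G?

β ⋆ λ = χ but λ ⋆ β = τ.
Since β and λ do not commute, G is not abelian.

No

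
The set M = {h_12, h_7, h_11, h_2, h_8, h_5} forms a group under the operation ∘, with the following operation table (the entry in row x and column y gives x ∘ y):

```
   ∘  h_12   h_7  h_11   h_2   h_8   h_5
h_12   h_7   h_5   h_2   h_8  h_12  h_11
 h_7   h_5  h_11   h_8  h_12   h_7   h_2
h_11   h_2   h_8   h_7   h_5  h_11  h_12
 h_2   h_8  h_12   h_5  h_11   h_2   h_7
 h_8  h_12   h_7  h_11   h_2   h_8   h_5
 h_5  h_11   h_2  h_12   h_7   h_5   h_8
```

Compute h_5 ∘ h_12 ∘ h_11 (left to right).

h_5 ∘ h_12 = h_11
h_11 ∘ h_11 = h_7
(Structurally, M here is isomorphic to the cyclic group Z_6.)

h_7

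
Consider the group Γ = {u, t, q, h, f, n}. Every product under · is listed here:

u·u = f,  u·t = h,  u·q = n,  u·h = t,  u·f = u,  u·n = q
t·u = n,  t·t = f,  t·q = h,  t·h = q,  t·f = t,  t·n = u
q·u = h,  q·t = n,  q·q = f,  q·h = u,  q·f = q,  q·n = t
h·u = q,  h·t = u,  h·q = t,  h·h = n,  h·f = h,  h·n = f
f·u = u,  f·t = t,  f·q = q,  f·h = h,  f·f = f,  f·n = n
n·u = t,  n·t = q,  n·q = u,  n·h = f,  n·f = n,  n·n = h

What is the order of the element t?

2

The identity element is f (its row matches the header).
t^1 = t
t^2 = t·t = f
The first power of t equal to the identity is t^2, so ord(t) = 2.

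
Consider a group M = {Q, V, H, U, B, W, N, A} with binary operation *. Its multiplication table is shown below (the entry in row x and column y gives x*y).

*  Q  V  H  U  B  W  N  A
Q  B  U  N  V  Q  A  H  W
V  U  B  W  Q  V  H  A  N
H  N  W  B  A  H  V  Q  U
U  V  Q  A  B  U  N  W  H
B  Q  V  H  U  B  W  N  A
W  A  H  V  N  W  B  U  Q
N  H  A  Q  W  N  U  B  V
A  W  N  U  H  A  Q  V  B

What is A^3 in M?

A

A^1 = A
A^2 = A*A = B
A^3 = B*A = A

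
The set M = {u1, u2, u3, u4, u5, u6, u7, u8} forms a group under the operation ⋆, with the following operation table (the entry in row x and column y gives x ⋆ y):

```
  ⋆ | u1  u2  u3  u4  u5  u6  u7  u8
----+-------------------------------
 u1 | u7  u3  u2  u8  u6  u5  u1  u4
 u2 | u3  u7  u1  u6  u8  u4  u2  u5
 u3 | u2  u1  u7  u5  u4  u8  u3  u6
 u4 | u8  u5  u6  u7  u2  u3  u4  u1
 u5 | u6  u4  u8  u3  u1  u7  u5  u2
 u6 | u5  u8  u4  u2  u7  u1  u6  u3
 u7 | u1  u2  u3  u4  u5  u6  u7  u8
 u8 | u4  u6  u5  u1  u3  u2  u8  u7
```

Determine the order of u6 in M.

The identity element is u7 (its row matches the header).
u6^1 = u6
u6^2 = u6 ⋆ u6 = u1
u6^3 = u1 ⋆ u6 = u5
u6^4 = u5 ⋆ u6 = u7
The first power of u6 equal to the identity is u6^4, so ord(u6) = 4.

4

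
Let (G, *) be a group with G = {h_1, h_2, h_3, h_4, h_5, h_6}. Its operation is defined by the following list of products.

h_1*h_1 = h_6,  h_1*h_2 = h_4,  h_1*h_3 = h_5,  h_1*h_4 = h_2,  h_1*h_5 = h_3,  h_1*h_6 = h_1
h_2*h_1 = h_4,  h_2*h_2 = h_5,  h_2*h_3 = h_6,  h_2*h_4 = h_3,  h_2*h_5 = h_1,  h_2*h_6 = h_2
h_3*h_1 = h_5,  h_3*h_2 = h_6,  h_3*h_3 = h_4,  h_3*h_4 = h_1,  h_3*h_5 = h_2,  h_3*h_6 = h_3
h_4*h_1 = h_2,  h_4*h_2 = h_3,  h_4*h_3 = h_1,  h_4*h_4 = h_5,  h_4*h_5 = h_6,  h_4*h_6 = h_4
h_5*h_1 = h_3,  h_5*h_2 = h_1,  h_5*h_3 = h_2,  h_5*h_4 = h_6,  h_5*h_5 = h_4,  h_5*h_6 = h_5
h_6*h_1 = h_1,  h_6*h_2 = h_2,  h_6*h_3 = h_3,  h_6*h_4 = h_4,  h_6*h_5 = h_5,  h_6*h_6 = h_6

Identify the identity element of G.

The identity e satisfies e * x = x for all x, so its row in the table reproduces the column headers.
Row h_6 reads: h_1, h_2, h_3, h_4, h_5, h_6 — exactly the header order. So h_6 is the identity.

h_6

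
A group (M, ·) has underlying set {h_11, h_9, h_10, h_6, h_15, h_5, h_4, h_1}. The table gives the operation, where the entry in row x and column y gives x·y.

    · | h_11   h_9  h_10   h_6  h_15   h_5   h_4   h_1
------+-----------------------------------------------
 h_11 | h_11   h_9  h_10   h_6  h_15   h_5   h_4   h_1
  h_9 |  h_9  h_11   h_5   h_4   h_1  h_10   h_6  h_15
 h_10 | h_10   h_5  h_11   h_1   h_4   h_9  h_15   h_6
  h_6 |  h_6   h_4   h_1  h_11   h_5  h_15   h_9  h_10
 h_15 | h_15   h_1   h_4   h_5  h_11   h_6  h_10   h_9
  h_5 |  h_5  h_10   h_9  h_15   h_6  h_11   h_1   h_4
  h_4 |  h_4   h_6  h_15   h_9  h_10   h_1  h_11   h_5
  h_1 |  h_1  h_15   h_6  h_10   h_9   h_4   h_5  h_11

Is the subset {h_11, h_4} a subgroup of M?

Yes

{h_11, h_4} contains the identity h_11.
Checking products: every product of two elements of {h_11, h_4} (read from the table) lies in {h_11, h_4}, so the set is closed.
In a finite group, a nonempty closed subset is a subgroup. So {h_11, h_4} ≤ M.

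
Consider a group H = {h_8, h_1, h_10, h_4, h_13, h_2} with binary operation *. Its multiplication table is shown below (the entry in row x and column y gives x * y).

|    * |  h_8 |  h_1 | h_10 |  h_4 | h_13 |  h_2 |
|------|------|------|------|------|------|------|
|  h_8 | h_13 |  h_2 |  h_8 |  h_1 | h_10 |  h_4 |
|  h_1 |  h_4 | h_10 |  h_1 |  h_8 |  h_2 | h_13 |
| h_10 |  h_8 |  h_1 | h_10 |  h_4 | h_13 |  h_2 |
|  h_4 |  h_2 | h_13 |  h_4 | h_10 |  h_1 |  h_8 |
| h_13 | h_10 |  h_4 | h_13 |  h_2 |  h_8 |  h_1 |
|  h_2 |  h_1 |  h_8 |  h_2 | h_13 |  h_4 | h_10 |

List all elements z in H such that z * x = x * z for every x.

{h_10}

An element z is central iff its row equals its column in the table.
For h_2: h_2 * h_8 = h_1 ≠ h_4 = h_8 * h_2, so h_2 ∉ Z.
Checking each element this way leaves Z(H) = {h_10}.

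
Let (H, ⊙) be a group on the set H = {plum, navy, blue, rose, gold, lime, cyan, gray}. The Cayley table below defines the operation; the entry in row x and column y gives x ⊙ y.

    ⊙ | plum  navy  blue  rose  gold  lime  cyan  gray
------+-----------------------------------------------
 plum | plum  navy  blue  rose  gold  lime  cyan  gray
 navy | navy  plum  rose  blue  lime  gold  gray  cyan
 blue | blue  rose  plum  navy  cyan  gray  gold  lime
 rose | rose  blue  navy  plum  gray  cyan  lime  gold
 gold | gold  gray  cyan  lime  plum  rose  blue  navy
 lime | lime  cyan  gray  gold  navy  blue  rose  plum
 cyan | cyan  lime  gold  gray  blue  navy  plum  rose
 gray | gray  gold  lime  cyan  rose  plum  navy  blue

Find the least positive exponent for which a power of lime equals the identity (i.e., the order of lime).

The identity element is plum (its row matches the header).
lime^1 = lime
lime^2 = lime ⊙ lime = blue
lime^3 = blue ⊙ lime = gray
lime^4 = gray ⊙ lime = plum
The first power of lime equal to the identity is lime^4, so ord(lime) = 4.

4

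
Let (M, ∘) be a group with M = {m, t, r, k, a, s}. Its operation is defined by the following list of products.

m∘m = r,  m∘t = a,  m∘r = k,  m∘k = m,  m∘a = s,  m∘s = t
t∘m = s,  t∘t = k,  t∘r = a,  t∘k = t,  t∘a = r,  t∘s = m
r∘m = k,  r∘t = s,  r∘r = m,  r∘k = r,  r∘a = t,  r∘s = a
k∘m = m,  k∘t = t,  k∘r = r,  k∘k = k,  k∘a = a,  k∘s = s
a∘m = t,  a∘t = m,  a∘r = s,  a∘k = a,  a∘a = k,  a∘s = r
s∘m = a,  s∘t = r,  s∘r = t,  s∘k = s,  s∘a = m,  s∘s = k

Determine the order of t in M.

2

The identity element is k (its row matches the header).
t^1 = t
t^2 = t ∘ t = k
The first power of t equal to the identity is t^2, so ord(t) = 2.
(Structurally, M here is isomorphic to the symmetric group S_3.)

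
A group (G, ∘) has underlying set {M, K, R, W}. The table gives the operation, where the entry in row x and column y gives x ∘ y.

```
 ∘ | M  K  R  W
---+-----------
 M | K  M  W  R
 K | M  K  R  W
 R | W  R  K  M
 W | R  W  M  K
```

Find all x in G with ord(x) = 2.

Identity is K. Compute the order of each non-identity element by repeated multiplication:
  M: M → K  (order 2)
  R: R → K  (order 2)
  W: W → K  (order 2)
Elements of order 2: {M, R, W}.

{M, R, W}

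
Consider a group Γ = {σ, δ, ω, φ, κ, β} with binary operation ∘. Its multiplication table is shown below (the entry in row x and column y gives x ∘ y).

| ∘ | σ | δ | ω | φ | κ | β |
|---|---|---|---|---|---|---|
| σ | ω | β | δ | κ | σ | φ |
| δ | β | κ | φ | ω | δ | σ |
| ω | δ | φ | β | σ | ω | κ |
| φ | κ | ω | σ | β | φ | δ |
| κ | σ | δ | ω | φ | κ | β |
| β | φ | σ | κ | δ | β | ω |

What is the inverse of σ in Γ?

First locate the identity: row κ matches the header, so κ is the identity.
Scan row σ for κ: σ ∘ φ = κ. Hence σ^(-1) = φ.

φ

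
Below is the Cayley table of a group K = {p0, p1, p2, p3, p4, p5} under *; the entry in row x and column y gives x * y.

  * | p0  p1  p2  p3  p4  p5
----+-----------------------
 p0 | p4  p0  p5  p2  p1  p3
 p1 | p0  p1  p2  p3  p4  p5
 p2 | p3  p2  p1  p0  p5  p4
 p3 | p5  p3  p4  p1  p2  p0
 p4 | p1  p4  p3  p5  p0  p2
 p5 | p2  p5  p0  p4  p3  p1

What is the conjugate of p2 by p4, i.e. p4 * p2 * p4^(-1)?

The identity is p1. In row p4, the entry p1 sits in column p0, so p4^(-1) = p0.
p4 * p2 = p3
p3 * p0 = p5

p5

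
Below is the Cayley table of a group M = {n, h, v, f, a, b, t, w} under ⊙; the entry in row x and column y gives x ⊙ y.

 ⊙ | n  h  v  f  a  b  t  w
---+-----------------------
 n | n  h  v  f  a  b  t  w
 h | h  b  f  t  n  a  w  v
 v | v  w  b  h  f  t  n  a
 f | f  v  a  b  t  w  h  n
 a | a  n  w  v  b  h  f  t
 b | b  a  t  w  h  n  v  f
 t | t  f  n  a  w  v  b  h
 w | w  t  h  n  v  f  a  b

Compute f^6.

f^1 = f
f^2 = f ⊙ f = b
f^3 = b ⊙ f = w
f^4 = w ⊙ f = n
f^5 = n ⊙ f = f
f^6 = f ⊙ f = b

b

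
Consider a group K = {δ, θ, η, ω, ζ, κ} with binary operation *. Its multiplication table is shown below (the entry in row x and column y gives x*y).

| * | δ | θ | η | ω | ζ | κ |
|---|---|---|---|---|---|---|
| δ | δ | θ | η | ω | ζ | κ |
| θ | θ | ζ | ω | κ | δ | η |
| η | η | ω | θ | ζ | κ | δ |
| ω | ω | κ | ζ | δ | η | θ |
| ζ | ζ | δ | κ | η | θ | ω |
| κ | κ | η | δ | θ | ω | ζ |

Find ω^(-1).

First locate the identity: row δ matches the header, so δ is the identity.
Scan row ω for δ: ω*ω = δ. Hence ω^(-1) = ω.

ω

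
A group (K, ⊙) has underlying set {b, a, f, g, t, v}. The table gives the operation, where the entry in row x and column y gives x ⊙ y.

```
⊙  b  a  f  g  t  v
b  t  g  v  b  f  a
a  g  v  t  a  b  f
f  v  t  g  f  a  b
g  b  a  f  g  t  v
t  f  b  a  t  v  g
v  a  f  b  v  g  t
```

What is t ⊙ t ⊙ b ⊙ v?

t ⊙ t = v
v ⊙ b = a
a ⊙ v = f
(Structurally, K here is isomorphic to the cyclic group Z_6.)

f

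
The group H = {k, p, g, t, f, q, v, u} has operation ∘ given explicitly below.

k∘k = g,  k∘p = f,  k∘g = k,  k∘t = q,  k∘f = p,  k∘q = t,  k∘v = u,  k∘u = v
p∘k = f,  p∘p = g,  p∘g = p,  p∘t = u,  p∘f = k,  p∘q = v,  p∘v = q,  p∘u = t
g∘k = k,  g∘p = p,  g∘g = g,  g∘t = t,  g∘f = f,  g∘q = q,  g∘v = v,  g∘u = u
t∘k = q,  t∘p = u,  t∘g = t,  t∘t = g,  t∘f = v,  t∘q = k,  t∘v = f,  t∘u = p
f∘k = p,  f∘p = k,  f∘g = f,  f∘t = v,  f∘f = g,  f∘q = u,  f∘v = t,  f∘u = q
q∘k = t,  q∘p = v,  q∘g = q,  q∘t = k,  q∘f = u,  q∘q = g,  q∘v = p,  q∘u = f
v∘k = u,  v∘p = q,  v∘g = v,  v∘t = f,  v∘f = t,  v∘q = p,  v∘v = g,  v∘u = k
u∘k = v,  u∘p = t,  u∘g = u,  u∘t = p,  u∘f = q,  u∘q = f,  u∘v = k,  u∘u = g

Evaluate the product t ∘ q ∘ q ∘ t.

g

t ∘ q = k
k ∘ q = t
t ∘ t = g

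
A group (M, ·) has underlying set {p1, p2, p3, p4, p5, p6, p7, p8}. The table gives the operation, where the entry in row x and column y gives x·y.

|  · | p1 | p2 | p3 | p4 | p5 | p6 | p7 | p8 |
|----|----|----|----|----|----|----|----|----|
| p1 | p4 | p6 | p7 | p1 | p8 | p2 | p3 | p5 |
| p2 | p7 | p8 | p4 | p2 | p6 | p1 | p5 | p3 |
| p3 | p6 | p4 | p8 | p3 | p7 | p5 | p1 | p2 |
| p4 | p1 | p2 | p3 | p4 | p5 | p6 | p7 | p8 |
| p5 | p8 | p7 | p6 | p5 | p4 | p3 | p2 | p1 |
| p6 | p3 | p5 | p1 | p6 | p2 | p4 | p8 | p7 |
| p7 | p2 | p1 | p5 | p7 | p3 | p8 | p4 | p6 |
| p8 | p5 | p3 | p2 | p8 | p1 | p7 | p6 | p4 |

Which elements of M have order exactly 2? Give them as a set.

Identity is p4. Compute the order of each non-identity element by repeated multiplication:
  p1: p1 → p4  (order 2)
  p2: p2 → p8 → p3 → p4  (order 4)
  p3: p3 → p8 → p2 → p4  (order 4)
  p5: p5 → p4  (order 2)
  p6: p6 → p4  (order 2)
  p7: p7 → p4  (order 2)
  p8: p8 → p4  (order 2)
Elements of order 2: {p1, p5, p6, p7, p8}.
(Structurally, M here is isomorphic to the dihedral group D_4.)

{p1, p5, p6, p7, p8}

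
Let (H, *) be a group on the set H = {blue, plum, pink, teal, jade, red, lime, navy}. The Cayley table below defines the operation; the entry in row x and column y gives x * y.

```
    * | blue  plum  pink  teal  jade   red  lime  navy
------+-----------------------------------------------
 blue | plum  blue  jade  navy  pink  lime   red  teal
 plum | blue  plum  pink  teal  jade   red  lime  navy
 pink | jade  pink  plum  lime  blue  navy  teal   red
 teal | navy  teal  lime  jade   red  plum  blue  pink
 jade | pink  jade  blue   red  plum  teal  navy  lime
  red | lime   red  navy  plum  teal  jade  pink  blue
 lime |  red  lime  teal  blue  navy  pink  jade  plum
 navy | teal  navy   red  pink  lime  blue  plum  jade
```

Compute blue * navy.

teal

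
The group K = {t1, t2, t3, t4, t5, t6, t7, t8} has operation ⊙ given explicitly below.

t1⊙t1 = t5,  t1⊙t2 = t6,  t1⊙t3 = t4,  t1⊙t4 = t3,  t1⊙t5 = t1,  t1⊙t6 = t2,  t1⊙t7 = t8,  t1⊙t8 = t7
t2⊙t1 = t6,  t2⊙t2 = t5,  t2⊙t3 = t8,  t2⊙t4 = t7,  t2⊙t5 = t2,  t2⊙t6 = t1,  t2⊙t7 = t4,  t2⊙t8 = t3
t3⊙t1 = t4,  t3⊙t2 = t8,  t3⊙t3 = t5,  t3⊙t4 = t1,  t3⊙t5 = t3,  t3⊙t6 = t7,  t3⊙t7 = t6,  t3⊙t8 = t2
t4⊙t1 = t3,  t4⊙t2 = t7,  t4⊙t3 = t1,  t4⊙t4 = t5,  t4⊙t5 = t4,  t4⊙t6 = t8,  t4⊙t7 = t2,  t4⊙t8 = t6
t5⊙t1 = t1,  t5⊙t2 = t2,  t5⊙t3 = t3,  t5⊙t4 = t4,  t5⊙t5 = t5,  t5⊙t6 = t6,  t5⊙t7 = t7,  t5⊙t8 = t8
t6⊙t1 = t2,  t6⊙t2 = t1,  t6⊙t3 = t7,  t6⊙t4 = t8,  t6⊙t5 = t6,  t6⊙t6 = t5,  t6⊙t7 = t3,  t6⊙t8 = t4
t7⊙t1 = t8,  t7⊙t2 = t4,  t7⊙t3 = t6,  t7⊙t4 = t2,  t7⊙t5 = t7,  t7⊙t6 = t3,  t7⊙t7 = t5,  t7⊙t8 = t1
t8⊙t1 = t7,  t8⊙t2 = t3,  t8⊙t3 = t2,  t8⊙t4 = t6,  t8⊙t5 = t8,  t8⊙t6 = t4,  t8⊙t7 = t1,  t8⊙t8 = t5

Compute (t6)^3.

t6^1 = t6
t6^2 = t6 ⊙ t6 = t5
t6^3 = t5 ⊙ t6 = t6

t6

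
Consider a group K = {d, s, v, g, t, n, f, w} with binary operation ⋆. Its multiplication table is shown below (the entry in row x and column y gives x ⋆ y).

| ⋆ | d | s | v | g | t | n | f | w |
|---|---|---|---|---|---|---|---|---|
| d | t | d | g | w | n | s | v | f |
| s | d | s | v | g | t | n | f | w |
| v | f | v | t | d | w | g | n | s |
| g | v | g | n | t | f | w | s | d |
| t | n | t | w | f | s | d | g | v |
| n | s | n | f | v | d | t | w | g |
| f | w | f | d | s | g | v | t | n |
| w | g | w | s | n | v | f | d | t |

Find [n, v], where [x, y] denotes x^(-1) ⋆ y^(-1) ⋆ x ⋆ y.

Identity is s; from the table n^(-1) = d and v^(-1) = w.
d ⋆ w = f
f ⋆ n = v
v ⋆ v = t

t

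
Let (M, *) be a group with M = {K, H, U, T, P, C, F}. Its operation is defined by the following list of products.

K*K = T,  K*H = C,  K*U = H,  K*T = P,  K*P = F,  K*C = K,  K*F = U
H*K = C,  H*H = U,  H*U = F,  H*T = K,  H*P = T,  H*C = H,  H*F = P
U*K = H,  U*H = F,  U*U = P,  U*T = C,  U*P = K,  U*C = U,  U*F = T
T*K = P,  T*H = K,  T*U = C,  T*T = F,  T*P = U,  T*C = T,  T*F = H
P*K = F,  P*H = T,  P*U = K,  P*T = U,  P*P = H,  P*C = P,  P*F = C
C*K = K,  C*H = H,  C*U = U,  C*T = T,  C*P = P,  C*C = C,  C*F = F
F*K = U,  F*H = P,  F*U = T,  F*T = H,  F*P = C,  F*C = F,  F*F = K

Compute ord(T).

The identity element is C (its row matches the header).
T^1 = T
T^2 = T * T = F
T^3 = F * T = H
T^4 = H * T = K
T^5 = K * T = P
T^6 = P * T = U
T^7 = U * T = C
The first power of T equal to the identity is T^7, so ord(T) = 7.

7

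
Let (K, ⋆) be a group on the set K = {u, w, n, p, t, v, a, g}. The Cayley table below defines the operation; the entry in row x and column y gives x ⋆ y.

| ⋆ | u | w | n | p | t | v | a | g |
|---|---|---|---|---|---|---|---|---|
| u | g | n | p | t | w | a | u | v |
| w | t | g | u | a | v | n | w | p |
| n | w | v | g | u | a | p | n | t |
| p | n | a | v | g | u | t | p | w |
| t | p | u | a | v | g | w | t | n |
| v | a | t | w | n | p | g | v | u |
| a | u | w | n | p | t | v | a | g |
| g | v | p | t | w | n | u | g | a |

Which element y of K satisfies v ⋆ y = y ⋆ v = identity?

u

First locate the identity: row a matches the header, so a is the identity.
Scan row v for a: v ⋆ u = a. Hence v^(-1) = u.
(Structurally, K here is isomorphic to the quaternion group Q_8.)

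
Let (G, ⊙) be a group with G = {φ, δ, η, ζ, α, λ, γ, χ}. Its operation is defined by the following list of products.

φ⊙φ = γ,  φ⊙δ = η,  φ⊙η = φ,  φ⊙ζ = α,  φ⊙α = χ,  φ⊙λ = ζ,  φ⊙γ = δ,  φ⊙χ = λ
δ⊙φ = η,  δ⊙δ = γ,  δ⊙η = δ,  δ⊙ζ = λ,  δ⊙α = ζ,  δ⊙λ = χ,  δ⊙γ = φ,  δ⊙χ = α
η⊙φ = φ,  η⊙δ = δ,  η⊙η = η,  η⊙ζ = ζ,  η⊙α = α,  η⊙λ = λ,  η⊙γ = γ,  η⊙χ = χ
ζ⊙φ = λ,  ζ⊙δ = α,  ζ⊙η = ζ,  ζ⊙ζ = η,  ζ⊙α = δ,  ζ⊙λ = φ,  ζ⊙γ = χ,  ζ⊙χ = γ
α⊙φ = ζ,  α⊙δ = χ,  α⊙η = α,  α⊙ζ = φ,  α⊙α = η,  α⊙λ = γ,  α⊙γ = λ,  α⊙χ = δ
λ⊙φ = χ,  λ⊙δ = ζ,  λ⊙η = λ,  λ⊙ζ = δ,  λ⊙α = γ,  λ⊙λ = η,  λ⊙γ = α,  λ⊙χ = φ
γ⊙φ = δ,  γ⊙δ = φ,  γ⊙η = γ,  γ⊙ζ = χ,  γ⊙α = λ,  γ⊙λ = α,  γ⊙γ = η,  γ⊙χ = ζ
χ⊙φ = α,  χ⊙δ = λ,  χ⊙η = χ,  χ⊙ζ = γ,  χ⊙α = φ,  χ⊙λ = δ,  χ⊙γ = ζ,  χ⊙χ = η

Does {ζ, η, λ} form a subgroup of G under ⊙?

λ ⊙ ζ = δ, which is not in {ζ, η, λ}.
The subset is not closed under ⊙, so it is not a subgroup.

No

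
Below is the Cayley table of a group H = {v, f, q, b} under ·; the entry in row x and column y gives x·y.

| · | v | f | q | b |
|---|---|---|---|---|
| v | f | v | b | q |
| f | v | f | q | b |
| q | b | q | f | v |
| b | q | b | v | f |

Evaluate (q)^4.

f

q^1 = q
q^2 = q·q = f
q^3 = f·q = q
q^4 = q·q = f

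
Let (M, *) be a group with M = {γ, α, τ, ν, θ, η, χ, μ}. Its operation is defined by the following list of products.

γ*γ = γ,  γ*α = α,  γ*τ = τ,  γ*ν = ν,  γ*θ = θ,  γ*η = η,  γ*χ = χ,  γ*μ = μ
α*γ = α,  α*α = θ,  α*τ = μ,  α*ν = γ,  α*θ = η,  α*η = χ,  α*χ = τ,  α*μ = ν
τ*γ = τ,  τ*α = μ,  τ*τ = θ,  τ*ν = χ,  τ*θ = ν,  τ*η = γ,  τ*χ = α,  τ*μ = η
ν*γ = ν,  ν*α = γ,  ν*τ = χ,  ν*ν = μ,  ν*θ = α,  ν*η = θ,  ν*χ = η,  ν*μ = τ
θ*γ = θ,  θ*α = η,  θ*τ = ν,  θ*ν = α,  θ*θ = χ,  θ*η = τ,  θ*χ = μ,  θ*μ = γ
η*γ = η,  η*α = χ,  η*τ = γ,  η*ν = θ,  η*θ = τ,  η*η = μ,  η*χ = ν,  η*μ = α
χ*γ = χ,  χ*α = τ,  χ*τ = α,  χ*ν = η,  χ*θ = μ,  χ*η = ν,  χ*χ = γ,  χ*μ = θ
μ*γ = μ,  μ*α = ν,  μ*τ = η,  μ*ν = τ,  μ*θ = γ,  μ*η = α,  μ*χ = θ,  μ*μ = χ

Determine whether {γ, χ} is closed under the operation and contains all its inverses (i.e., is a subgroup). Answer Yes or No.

Yes

{γ, χ} contains the identity γ.
Checking products: every product of two elements of {γ, χ} (read from the table) lies in {γ, χ}, so the set is closed.
In a finite group, a nonempty closed subset is a subgroup. So {γ, χ} ≤ M.
(Structurally, M here is isomorphic to the cyclic group Z_8.)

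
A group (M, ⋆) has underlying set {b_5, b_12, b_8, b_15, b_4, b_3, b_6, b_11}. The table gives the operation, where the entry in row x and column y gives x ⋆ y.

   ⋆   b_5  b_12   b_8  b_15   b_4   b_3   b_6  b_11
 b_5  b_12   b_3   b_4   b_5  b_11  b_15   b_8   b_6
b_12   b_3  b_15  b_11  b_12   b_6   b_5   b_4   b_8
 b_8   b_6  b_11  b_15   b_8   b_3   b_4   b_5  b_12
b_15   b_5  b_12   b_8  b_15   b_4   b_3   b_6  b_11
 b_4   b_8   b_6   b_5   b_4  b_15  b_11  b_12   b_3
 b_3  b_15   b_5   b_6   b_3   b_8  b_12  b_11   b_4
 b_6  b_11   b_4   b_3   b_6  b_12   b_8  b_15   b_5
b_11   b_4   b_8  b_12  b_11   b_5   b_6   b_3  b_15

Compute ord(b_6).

2

The identity element is b_15 (its row matches the header).
b_6^1 = b_6
b_6^2 = b_6 ⋆ b_6 = b_15
The first power of b_6 equal to the identity is b_6^2, so ord(b_6) = 2.
(Structurally, M here is isomorphic to the dihedral group D_4.)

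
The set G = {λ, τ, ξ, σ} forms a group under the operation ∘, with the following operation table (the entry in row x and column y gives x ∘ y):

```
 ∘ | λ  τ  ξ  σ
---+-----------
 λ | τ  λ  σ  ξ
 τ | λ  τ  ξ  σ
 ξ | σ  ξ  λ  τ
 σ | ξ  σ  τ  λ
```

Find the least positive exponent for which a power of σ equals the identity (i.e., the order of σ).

4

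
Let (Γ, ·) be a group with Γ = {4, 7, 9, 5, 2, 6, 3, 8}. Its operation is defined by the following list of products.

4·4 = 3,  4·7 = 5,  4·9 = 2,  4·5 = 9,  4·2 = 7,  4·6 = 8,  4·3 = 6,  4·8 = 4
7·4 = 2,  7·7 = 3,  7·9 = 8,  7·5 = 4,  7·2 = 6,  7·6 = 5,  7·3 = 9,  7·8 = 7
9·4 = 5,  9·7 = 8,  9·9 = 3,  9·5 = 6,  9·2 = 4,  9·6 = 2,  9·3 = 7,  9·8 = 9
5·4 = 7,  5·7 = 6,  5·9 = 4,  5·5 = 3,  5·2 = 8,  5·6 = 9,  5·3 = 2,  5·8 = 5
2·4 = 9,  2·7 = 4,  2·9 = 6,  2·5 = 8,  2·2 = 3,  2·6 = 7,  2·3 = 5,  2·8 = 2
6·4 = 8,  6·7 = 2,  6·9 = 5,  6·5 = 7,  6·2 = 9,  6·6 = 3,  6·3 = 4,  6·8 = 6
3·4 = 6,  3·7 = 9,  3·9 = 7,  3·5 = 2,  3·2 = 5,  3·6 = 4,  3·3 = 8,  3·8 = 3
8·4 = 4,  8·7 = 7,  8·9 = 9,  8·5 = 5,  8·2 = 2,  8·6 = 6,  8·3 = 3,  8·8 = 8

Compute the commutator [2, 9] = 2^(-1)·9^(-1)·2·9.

Identity is 8; from the table 2^(-1) = 5 and 9^(-1) = 7.
5·7 = 6
6·2 = 9
9·9 = 3

3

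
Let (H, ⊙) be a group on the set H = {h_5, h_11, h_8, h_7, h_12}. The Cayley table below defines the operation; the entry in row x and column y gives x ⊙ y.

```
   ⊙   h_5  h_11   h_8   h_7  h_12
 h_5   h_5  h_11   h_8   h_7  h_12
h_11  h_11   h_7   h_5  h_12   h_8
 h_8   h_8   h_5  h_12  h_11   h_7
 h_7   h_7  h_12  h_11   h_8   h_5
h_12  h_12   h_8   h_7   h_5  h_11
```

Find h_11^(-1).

First locate the identity: row h_5 matches the header, so h_5 is the identity.
Scan row h_11 for h_5: h_11 ⊙ h_8 = h_5. Hence h_11^(-1) = h_8.

h_8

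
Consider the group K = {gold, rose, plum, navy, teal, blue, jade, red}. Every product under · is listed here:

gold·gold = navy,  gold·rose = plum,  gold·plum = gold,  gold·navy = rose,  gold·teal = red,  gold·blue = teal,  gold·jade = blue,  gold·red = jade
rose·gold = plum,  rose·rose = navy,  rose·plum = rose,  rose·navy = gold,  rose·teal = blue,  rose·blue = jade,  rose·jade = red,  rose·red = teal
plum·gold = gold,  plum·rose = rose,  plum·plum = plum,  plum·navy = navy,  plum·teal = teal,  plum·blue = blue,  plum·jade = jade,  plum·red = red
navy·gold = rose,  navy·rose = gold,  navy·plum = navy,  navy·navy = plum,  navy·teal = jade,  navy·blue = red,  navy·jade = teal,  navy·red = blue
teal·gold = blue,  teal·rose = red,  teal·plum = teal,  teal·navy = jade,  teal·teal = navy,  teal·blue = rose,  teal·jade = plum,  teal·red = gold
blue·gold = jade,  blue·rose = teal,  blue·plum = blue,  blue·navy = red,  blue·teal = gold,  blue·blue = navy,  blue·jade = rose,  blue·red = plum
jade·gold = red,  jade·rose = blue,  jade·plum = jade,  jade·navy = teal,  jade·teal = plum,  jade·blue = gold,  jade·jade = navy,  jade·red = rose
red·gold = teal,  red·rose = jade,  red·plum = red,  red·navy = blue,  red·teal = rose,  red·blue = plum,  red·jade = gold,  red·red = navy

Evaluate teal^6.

navy

teal^1 = teal
teal^2 = teal·teal = navy
teal^3 = navy·teal = jade
teal^4 = jade·teal = plum
teal^5 = plum·teal = teal
teal^6 = teal·teal = navy
(Structurally, K here is isomorphic to the quaternion group Q_8.)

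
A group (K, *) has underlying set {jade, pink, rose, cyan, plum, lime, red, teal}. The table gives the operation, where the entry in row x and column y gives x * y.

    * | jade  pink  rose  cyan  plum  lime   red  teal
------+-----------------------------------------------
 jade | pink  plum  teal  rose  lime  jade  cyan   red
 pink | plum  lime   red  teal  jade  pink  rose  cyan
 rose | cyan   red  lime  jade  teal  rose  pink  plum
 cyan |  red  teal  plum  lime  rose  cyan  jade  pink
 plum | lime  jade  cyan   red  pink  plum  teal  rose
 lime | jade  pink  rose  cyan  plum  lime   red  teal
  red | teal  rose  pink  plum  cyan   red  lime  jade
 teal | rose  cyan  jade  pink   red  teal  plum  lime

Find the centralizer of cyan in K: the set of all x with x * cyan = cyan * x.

Compare row cyan with column cyan entry by entry.
pink * cyan = teal = cyan * pink, so pink commutes with cyan.
red * cyan = plum but cyan * red = jade, so red does not.
Collecting the elements that commute with cyan: C(cyan) = {cyan, lime, pink, teal}.
(Structurally, K here is isomorphic to the dihedral group D_4.)

{cyan, lime, pink, teal}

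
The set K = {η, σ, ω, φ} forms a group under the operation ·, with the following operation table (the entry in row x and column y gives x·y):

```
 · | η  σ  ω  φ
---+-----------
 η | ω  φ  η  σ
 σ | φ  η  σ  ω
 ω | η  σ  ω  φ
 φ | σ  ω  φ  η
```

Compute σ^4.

σ^1 = σ
σ^2 = σ·σ = η
σ^3 = η·σ = φ
σ^4 = φ·σ = ω

ω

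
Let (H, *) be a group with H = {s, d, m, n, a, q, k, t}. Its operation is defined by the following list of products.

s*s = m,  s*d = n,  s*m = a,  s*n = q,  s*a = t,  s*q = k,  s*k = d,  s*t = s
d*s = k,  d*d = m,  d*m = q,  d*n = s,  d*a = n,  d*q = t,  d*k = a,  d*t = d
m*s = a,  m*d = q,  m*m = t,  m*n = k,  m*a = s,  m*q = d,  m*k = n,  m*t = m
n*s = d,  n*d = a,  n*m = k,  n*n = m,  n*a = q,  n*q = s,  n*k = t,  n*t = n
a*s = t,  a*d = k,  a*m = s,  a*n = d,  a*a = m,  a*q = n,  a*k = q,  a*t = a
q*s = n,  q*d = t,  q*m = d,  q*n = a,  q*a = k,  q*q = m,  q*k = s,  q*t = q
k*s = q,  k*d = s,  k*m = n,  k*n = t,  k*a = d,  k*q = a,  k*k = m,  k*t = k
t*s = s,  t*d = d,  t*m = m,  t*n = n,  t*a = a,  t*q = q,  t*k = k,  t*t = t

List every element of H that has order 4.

{a, d, k, n, q, s}

Identity is t. Compute the order of each non-identity element by repeated multiplication:
  s: s → m → a → t  (order 4)
  d: d → m → q → t  (order 4)
  m: m → t  (order 2)
  n: n → m → k → t  (order 4)
  a: a → m → s → t  (order 4)
  q: q → m → d → t  (order 4)
  k: k → m → n → t  (order 4)
Elements of order 4: {a, d, k, n, q, s}.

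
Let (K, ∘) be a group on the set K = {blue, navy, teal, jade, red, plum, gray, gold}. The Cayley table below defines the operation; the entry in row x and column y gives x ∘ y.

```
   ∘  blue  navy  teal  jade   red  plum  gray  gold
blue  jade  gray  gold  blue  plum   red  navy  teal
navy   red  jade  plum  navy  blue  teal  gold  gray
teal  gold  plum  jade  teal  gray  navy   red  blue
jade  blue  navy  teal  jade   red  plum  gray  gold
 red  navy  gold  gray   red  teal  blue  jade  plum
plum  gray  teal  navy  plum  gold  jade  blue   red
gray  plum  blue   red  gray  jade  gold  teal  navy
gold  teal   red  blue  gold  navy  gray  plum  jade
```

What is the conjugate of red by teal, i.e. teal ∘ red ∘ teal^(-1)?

The identity is jade. In row teal, the entry jade sits in column teal, so teal^(-1) = teal.
teal ∘ red = gray
gray ∘ teal = red
(Structurally, K here is isomorphic to the dihedral group D_4.)

red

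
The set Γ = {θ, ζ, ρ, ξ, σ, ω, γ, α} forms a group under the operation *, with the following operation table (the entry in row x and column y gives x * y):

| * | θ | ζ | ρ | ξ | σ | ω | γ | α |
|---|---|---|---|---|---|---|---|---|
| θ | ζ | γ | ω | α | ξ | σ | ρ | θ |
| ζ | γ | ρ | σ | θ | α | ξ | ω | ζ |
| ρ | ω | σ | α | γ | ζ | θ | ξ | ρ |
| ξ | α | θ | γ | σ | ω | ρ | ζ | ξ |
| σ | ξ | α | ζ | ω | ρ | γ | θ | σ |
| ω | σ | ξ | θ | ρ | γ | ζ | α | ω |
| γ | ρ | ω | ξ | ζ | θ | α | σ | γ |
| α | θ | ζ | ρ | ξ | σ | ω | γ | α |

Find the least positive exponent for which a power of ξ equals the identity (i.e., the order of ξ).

The identity element is α (its row matches the header).
ξ^1 = ξ
ξ^2 = ξ * ξ = σ
ξ^3 = σ * ξ = ω
ξ^4 = ω * ξ = ρ
ξ^5 = ρ * ξ = γ
ξ^6 = γ * ξ = ζ
ξ^7 = ζ * ξ = θ
ξ^8 = θ * ξ = α
The first power of ξ equal to the identity is ξ^8, so ord(ξ) = 8.

8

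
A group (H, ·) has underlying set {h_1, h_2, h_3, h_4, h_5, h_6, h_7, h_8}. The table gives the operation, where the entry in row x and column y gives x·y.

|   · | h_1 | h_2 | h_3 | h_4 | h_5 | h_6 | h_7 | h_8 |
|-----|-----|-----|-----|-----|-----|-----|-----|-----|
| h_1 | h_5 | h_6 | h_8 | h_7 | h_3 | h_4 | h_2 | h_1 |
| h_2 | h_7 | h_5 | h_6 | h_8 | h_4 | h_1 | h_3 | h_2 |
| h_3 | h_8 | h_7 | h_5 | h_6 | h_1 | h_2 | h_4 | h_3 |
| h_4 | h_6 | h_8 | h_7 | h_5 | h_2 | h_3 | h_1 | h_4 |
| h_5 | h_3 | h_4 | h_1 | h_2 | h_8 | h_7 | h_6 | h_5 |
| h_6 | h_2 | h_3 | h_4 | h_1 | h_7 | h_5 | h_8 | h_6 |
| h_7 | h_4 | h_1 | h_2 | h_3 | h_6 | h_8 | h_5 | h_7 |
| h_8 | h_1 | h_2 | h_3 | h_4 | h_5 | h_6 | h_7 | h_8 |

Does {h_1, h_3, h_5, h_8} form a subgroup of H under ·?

Yes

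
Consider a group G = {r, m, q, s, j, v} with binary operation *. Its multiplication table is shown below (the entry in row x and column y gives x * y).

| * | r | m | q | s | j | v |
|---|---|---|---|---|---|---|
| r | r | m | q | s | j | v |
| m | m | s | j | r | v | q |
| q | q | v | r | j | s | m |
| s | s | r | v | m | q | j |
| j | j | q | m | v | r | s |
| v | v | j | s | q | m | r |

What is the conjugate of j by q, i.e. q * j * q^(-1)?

v

The identity is r. In row q, the entry r sits in column q, so q^(-1) = q.
q * j = s
s * q = v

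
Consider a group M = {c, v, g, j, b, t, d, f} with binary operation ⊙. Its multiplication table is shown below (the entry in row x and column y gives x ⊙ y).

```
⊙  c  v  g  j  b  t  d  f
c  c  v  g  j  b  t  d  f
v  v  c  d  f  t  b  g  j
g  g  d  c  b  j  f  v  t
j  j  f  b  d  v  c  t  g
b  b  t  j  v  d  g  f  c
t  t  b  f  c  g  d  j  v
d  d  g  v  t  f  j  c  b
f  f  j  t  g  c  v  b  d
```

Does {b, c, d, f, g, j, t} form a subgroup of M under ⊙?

No

f ⊙ t = v, which is not in {b, c, d, f, g, j, t}.
The subset is not closed under ⊙, so it is not a subgroup.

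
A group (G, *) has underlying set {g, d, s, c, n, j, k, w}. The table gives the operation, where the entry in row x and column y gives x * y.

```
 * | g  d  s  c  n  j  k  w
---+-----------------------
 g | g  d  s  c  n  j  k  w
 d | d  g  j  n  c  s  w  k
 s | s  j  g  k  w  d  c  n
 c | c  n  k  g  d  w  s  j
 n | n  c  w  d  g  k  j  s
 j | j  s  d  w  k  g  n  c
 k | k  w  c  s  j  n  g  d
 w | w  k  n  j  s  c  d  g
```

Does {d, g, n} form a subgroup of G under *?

n * d = c, which is not in {d, g, n}.
The subset is not closed under *, so it is not a subgroup.
(Structurally, G here is isomorphic to the elementary abelian group (Z_2)^3.)

No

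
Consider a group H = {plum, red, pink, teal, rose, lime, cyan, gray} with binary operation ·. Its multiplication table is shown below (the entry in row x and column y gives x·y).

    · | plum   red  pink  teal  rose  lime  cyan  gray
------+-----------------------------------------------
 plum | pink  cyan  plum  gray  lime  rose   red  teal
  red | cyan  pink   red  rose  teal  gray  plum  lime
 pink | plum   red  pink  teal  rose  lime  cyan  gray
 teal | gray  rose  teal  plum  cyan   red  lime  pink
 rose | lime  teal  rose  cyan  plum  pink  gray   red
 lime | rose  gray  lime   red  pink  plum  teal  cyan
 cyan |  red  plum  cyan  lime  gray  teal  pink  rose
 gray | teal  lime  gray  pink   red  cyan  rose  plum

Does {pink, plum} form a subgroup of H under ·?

{pink, plum} contains the identity pink.
Checking products: every product of two elements of {pink, plum} (read from the table) lies in {pink, plum}, so the set is closed.
In a finite group, a nonempty closed subset is a subgroup. So {pink, plum} ≤ H.

Yes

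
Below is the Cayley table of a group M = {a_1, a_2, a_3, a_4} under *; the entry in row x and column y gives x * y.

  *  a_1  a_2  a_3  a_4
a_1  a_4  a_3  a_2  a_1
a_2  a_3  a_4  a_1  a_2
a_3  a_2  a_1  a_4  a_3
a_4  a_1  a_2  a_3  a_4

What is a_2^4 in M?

a_2^1 = a_2
a_2^2 = a_2 * a_2 = a_4
a_2^3 = a_4 * a_2 = a_2
a_2^4 = a_2 * a_2 = a_4

a_4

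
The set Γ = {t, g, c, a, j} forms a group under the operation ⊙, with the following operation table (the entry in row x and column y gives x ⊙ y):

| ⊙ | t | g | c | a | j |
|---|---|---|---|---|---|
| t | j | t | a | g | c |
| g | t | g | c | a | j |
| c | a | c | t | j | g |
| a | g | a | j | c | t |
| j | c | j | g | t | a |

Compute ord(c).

The identity element is g (its row matches the header).
c^1 = c
c^2 = c ⊙ c = t
c^3 = t ⊙ c = a
c^4 = a ⊙ c = j
c^5 = j ⊙ c = g
The first power of c equal to the identity is c^5, so ord(c) = 5.
(Structurally, Γ here is isomorphic to the cyclic group Z_5.)

5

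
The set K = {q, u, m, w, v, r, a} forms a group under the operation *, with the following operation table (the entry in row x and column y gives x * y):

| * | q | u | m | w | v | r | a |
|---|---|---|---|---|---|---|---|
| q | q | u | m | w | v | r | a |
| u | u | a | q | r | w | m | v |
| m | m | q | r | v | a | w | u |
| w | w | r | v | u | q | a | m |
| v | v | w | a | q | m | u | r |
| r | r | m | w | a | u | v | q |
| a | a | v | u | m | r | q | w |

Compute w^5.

m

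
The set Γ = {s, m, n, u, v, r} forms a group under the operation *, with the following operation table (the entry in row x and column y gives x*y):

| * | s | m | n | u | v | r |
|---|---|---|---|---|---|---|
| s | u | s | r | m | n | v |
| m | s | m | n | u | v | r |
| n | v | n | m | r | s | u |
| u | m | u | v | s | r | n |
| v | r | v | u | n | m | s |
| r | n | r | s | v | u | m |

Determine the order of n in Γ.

2

The identity element is m (its row matches the header).
n^1 = n
n^2 = n*n = m
The first power of n equal to the identity is n^2, so ord(n) = 2.
(Structurally, Γ here is isomorphic to the symmetric group S_3.)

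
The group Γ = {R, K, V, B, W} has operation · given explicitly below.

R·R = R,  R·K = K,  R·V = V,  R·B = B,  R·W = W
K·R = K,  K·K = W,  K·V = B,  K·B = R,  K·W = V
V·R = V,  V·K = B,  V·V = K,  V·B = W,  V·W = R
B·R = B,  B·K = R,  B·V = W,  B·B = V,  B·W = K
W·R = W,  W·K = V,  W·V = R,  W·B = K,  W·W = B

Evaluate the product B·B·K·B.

B·B = V
V·K = B
B·B = V

V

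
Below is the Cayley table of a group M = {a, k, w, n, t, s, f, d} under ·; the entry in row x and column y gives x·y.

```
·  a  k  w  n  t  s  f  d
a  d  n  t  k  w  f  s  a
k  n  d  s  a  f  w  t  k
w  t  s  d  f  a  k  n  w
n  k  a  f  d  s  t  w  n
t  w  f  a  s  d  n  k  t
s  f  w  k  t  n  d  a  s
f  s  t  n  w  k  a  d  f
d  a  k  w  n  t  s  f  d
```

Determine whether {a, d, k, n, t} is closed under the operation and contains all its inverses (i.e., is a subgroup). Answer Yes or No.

k·t = f, which is not in {a, d, k, n, t}.
The subset is not closed under ·, so it is not a subgroup.
(Structurally, M here is isomorphic to the elementary abelian group (Z_2)^3.)

No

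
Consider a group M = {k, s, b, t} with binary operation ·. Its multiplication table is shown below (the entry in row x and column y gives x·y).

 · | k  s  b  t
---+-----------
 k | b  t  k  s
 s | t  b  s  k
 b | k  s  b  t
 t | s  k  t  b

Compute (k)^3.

k

k^1 = k
k^2 = k·k = b
k^3 = b·k = k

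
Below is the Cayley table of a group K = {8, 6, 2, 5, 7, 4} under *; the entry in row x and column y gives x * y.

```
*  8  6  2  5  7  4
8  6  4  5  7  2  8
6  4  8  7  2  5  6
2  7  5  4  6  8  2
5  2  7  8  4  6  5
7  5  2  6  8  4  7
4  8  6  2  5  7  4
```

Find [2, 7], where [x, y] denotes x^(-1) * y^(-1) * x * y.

6

Identity is 4; from the table 2^(-1) = 2 and 7^(-1) = 7.
2 * 7 = 8
8 * 2 = 5
5 * 7 = 6
(Structurally, K here is isomorphic to the symmetric group S_3.)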